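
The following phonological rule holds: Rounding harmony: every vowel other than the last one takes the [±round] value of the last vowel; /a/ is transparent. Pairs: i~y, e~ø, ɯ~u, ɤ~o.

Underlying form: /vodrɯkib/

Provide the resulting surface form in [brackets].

[vɤdrɯkib]

/o/ harmonizes with /i/ ([-round]) → [ɤ]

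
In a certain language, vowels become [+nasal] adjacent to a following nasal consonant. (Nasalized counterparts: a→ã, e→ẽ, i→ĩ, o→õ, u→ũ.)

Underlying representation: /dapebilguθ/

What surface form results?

no segment meets the rule's conditions; no change.

[dapebilguθ]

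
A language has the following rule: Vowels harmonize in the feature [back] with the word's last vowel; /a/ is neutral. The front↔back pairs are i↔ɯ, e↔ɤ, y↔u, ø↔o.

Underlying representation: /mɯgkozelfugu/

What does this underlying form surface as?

[mɯgkozɤlfugu]

/e/ harmonizes with /u/ ([+back]) → [ɤ]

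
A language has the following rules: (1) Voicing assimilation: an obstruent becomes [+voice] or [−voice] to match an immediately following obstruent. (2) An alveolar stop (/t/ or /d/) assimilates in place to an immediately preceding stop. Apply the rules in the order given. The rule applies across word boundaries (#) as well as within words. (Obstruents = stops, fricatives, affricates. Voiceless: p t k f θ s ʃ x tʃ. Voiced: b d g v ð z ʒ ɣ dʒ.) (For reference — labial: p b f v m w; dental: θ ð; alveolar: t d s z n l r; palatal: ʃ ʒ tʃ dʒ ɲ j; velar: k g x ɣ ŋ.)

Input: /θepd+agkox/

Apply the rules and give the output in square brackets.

Rule 1: /p/ before /d/ (voiced) → [b]
Rule 1: /g/ before /k/ (voiceless) → [k]
After rule 1: θebd+akkox
Rule 2: /d/ after /b/ (labial) → [b]

[θebb+akkox]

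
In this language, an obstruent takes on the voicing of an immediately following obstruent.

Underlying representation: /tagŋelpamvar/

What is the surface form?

no segment meets the rule's conditions; no change.

[tagŋelpamvar]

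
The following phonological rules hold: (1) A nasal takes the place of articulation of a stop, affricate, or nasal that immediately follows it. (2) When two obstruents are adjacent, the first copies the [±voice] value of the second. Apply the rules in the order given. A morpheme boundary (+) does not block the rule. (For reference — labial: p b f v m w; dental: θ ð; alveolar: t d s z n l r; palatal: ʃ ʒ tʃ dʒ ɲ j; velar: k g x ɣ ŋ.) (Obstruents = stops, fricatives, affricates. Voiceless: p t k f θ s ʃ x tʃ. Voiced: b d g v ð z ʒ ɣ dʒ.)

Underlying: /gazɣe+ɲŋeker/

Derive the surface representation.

[gazɣe+ŋŋeker]

Rule 1: /ɲ/ before /ŋ/ (velar) → [ŋ]
After rule 1: gazɣe+ŋŋeker
Rule 2: no segment meets the rule's conditions; no change.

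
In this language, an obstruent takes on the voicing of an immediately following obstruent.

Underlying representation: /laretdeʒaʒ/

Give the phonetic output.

/t/ before /d/ (voiced) → [d]

[lareddeʒaʒ]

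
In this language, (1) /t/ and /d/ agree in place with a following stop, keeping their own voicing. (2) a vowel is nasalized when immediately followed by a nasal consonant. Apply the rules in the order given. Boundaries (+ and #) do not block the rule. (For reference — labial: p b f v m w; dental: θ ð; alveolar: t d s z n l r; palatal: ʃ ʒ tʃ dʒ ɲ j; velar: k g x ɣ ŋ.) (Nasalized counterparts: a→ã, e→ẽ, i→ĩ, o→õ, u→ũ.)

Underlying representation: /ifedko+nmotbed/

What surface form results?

Rule 1: /d/ before /k/ (velar) → [g]
Rule 1: /t/ before /b/ (labial) → [p]
After rule 1: ifegko+nmopbed
Rule 2: /o/ before nasal /n/ → [õ]

[ifegkõ+nmopbed]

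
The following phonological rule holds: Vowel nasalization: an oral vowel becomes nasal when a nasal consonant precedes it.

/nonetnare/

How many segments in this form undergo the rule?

3

/o/ after nasal /n/ → [õ]
/e/ after nasal /n/ → [ẽ]
/a/ after nasal /n/ → [ã]
3 segments change.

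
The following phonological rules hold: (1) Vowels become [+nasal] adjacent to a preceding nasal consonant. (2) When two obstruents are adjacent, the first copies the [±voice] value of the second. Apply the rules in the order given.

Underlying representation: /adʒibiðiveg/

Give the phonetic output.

Rule 1: no segment meets the rule's conditions; no change.
After rule 1: adʒibiðiveg
Rule 2: no segment meets the rule's conditions; no change.

[adʒibiðiveg]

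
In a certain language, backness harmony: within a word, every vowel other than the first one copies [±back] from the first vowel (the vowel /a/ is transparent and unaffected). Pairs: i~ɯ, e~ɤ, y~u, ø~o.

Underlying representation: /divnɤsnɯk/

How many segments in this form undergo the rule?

/ɤ/ harmonizes with /i/ ([-back]) → [e]
/ɯ/ harmonizes with /i/ ([-back]) → [i]
2 segments change.

2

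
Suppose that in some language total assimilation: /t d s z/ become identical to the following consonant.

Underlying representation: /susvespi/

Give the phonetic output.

[suvveppi]

/s/ before /v/ → [v] (total assimilation)
/s/ before /p/ → [p] (total assimilation)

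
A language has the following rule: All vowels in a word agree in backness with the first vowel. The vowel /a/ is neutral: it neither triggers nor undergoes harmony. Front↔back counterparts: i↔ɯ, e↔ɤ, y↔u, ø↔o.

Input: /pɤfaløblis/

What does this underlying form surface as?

[pɤfaloblɯs]

/ø/ harmonizes with /ɤ/ ([+back]) → [o]
/i/ harmonizes with /ɤ/ ([+back]) → [ɯ]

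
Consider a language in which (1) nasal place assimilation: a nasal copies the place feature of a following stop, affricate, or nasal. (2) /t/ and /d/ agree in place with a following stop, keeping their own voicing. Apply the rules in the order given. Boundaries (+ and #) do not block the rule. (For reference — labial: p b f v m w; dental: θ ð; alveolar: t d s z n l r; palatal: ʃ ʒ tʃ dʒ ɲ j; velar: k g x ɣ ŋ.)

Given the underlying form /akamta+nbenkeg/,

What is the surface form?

[akanta+mbeŋkeg]

Rule 1: /m/ before /t/ (alveolar) → [n]
Rule 1: /n/ before /b/ (labial) → [m]
Rule 1: /n/ before /k/ (velar) → [ŋ]
After rule 1: akanta+mbeŋkeg
Rule 2: no segment meets the rule's conditions; no change.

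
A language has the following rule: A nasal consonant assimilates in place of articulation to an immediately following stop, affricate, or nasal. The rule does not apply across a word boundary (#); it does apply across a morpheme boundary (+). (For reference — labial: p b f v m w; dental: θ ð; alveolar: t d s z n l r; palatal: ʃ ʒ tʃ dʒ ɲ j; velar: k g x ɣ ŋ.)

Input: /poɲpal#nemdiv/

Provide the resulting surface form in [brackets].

/ɲ/ before /p/ (labial) → [m]
/m/ before /d/ (alveolar) → [n]

[pompal#nendiv]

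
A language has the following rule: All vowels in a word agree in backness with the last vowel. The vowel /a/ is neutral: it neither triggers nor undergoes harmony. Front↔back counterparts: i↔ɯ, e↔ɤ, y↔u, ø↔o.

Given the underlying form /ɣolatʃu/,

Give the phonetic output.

no segment meets the rule's conditions; no change.

[ɣolatʃu]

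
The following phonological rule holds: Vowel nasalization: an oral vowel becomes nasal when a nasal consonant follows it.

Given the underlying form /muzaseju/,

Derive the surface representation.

no segment meets the rule's conditions; no change.

[muzaseju]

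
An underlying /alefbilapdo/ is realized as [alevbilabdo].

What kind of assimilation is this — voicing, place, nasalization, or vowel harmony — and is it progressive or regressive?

/f/→[v] /p/→[b].
Each target copies a feature from the following segment, so the direction is regressive.

voicing assimilation, regressive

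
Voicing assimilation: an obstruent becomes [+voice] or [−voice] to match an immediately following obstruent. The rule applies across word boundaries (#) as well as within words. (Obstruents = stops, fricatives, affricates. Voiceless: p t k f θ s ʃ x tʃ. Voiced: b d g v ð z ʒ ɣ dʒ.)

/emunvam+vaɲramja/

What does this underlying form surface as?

[emunvam+vaɲramja]

no segment meets the rule's conditions; no change.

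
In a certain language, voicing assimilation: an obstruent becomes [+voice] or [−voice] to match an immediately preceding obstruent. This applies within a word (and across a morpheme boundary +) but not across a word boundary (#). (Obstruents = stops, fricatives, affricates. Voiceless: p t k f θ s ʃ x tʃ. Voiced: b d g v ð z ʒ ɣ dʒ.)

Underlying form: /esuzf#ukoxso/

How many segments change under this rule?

/f/ after /z/ (voiced) → [v]
1 segment changes.

1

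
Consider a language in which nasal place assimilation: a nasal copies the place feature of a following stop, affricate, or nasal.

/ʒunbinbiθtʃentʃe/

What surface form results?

/n/ before /b/ (labial) → [m]
/n/ before /b/ (labial) → [m]
/n/ before /tʃ/ (palatal) → [ɲ]

[ʒumbimbiθtʃeɲtʃe]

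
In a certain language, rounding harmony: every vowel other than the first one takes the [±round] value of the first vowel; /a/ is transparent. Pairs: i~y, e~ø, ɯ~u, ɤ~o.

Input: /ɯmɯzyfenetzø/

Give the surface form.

[ɯmɯzifenetze]

/y/ harmonizes with /ɯ/ ([-round]) → [i]
/ø/ harmonizes with /ɯ/ ([-round]) → [e]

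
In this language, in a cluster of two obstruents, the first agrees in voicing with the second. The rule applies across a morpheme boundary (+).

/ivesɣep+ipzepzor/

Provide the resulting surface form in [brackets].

/s/ before /ɣ/ (voiced) → [z]
/p/ before /z/ (voiced) → [b]
/p/ before /z/ (voiced) → [b]

[ivezɣep+ibzebzor]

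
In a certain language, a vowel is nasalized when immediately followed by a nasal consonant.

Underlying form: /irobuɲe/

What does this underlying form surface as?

/u/ before nasal /ɲ/ → [ũ]

[irobũɲe]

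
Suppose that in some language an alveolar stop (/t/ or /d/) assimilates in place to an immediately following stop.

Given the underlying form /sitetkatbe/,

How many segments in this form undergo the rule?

/t/ before /k/ (velar) → [k]
/t/ before /b/ (labial) → [p]
2 segments change.

2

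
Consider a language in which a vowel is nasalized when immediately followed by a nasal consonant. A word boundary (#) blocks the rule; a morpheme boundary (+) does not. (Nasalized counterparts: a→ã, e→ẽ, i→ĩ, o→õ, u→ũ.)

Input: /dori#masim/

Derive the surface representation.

/i/ before nasal /m/ → [ĩ]

[dori#masĩm]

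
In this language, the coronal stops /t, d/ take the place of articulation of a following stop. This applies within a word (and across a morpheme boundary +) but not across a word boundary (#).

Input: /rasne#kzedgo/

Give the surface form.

[rasne#kzeggo]

/d/ before /g/ (velar) → [g]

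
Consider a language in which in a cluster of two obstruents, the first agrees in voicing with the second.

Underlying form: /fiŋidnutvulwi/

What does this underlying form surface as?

[fiŋidnudvulwi]

/t/ before /v/ (voiced) → [d]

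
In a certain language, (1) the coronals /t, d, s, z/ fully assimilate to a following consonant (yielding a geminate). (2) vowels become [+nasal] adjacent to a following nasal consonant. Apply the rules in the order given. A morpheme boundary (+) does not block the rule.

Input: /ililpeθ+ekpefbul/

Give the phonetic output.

Rule 1: no segment meets the rule's conditions; no change.
After rule 1: ililpeθ+ekpefbul
Rule 2: no segment meets the rule's conditions; no change.

[ililpeθ+ekpefbul]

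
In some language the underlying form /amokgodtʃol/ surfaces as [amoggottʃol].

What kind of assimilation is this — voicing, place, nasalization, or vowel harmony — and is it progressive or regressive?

voicing assimilation, regressive

/k/→[g] /d/→[t].
Each target copies a feature from the following segment, so the direction is regressive.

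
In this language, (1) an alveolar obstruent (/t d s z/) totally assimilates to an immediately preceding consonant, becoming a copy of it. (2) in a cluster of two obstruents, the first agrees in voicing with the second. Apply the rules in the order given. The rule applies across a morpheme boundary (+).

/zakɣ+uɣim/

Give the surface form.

Rule 1: no segment meets the rule's conditions; no change.
After rule 1: zakɣ+uɣim
Rule 2: /k/ before /ɣ/ (voiced) → [g]

[zagɣ+uɣim]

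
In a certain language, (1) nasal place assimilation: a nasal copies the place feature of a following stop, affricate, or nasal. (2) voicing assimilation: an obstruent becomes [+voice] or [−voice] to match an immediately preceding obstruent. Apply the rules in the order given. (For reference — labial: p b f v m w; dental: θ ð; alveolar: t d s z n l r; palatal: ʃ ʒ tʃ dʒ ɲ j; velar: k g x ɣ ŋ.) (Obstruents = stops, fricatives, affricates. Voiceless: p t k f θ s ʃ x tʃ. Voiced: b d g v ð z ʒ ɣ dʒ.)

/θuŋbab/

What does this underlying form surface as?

Rule 1: /ŋ/ before /b/ (labial) → [m]
After rule 1: θumbab
Rule 2: no segment meets the rule's conditions; no change.

[θumbab]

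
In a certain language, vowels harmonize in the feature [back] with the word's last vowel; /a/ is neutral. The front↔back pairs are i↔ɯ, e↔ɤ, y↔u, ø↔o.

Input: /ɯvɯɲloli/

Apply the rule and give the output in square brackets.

/ɯ/ harmonizes with /i/ ([-back]) → [i]
/ɯ/ harmonizes with /i/ ([-back]) → [i]
/o/ harmonizes with /i/ ([-back]) → [ø]

[iviɲløli]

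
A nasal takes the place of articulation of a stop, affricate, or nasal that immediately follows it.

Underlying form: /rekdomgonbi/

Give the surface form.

[rekdoŋgombi]

/m/ before /g/ (velar) → [ŋ]
/n/ before /b/ (labial) → [m]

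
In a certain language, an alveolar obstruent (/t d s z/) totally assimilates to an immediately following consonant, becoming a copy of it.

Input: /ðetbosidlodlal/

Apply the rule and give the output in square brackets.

/t/ before /b/ → [b] (total assimilation)
/d/ before /l/ → [l] (total assimilation)
/d/ before /l/ → [l] (total assimilation)

[ðebbosillollal]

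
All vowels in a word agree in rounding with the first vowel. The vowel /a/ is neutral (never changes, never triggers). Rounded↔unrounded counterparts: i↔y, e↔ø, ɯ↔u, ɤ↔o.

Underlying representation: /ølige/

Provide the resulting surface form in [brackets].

[ølygø]

/i/ harmonizes with /ø/ ([+round]) → [y]
/e/ harmonizes with /ø/ ([+round]) → [ø]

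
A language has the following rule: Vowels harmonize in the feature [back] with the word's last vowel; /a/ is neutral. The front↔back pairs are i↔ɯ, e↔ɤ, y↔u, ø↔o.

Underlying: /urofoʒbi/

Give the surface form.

/u/ harmonizes with /i/ ([-back]) → [y]
/o/ harmonizes with /i/ ([-back]) → [ø]
/o/ harmonizes with /i/ ([-back]) → [ø]

[yrøføʒbi]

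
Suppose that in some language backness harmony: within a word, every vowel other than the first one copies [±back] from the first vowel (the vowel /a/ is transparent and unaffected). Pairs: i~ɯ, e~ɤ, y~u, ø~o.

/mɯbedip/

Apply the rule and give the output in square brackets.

[mɯbɤdɯp]

/e/ harmonizes with /ɯ/ ([+back]) → [ɤ]
/i/ harmonizes with /ɯ/ ([+back]) → [ɯ]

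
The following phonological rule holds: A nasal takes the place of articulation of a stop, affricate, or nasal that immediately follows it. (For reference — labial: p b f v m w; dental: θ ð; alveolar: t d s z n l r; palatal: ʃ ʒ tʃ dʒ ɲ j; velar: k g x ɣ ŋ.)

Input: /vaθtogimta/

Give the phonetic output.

/m/ before /t/ (alveolar) → [n]

[vaθtoginta]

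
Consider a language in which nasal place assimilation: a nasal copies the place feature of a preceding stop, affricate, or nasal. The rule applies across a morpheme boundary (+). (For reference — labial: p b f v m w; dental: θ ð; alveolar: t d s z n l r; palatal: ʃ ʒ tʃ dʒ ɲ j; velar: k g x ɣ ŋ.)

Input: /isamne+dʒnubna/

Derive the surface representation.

/n/ after /m/ (labial) → [m]
/n/ after /dʒ/ (palatal) → [ɲ]
/n/ after /b/ (labial) → [m]

[isamme+dʒɲubma]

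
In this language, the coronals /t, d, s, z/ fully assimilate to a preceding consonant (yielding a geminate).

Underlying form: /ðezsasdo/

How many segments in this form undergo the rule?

2

/s/ after /z/ → [z] (total assimilation)
/d/ after /s/ → [s] (total assimilation)
2 segments change.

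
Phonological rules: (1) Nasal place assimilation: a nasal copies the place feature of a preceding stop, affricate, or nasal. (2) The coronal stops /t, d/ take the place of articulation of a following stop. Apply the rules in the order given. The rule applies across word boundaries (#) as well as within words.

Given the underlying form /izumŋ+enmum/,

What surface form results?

Rule 1: /ŋ/ after /m/ (labial) → [m]
Rule 1: /m/ after /n/ (alveolar) → [n]
After rule 1: izumm+ennum
Rule 2: no segment meets the rule's conditions; no change.

[izumm+ennum]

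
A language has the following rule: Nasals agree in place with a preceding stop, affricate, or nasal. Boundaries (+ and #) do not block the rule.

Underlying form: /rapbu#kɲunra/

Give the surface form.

[rapbu#kŋunra]

/ɲ/ after /k/ (velar) → [ŋ]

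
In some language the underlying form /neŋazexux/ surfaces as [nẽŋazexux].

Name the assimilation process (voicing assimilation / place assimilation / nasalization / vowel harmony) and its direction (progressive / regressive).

nasalization, regressive

/e/→[ẽ].
Each target copies a feature from the following segment, so the direction is regressive.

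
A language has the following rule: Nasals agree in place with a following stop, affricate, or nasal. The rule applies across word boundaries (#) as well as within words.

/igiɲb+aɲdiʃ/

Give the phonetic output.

[igimb+andiʃ]

/ɲ/ before /b/ (labial) → [m]
/ɲ/ before /d/ (alveolar) → [n]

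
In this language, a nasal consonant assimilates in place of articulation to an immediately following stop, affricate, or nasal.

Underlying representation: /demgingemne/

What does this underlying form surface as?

[deŋgiŋgenne]

/m/ before /g/ (velar) → [ŋ]
/n/ before /g/ (velar) → [ŋ]
/m/ before /n/ (alveolar) → [n]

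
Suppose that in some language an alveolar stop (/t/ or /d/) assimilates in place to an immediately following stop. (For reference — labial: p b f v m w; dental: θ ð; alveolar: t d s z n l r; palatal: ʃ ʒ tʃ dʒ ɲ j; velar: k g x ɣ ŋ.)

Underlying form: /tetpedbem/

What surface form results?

[teppebbem]

/t/ before /p/ (labial) → [p]
/d/ before /b/ (labial) → [b]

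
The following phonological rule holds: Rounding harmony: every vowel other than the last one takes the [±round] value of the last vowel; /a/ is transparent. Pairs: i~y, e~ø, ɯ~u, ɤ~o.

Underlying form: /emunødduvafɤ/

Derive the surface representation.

/u/ harmonizes with /ɤ/ ([-round]) → [ɯ]
/ø/ harmonizes with /ɤ/ ([-round]) → [e]
/u/ harmonizes with /ɤ/ ([-round]) → [ɯ]

[emɯneddɯvafɤ]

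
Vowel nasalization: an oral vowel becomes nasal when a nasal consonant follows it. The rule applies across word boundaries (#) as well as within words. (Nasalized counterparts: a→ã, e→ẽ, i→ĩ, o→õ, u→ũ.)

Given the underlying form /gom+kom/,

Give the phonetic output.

[gõm+kõm]

/o/ before nasal /m/ → [õ]
/o/ before nasal /m/ → [õ]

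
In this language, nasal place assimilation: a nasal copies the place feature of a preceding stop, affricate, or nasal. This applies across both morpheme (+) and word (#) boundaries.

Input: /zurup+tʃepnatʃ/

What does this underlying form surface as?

[zurup+tʃepmatʃ]

/n/ after /p/ (labial) → [m]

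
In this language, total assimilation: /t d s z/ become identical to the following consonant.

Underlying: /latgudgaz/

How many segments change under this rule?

/t/ before /g/ → [g] (total assimilation)
/d/ before /g/ → [g] (total assimilation)
2 segments change.

2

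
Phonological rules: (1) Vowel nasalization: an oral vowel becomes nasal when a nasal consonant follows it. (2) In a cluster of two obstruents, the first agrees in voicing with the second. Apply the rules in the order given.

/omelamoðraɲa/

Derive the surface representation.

[õmelãmoðrãɲa]

Rule 1: /o/ before nasal /m/ → [õ]
Rule 1: /a/ before nasal /m/ → [ã]
Rule 1: /a/ before nasal /ɲ/ → [ã]
After rule 1: õmelãmoðrãɲa
Rule 2: no segment meets the rule's conditions; no change.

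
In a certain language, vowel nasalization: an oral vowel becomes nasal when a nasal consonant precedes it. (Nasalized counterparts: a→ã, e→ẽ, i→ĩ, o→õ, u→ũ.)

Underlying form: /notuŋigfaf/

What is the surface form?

/o/ after nasal /n/ → [õ]
/i/ after nasal /ŋ/ → [ĩ]

[nõtuŋĩgfaf]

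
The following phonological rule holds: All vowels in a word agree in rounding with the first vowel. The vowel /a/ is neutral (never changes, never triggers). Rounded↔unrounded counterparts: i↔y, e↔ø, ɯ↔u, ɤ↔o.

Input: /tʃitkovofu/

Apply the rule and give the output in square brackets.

[tʃitkɤvɤfɯ]

/o/ harmonizes with /i/ ([-round]) → [ɤ]
/o/ harmonizes with /i/ ([-round]) → [ɤ]
/u/ harmonizes with /i/ ([-round]) → [ɯ]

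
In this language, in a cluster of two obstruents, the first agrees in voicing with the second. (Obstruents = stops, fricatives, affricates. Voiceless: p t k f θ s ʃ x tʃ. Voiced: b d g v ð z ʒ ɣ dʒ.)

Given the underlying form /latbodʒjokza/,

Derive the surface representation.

/t/ before /b/ (voiced) → [d]
/k/ before /z/ (voiced) → [g]

[ladbodʒjogza]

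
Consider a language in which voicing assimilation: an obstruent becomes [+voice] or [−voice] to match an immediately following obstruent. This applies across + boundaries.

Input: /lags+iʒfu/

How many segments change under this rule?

/g/ before /s/ (voiceless) → [k]
/ʒ/ before /f/ (voiceless) → [ʃ]
2 segments change.

2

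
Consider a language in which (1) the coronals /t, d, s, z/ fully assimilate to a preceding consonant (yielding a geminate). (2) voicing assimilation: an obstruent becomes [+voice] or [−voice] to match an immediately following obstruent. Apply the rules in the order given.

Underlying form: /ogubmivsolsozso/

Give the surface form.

[ogubmivvollozzo]

Rule 1: /s/ after /v/ → [v] (total assimilation)
Rule 1: /s/ after /l/ → [l] (total assimilation)
Rule 1: /s/ after /z/ → [z] (total assimilation)
After rule 1: ogubmivvollozzo
Rule 2: no segment meets the rule's conditions; no change.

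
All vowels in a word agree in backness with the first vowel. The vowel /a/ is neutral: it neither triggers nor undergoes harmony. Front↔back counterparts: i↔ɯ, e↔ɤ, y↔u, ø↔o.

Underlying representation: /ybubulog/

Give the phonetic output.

[ybybyløg]

/u/ harmonizes with /y/ ([-back]) → [y]
/u/ harmonizes with /y/ ([-back]) → [y]
/o/ harmonizes with /y/ ([-back]) → [ø]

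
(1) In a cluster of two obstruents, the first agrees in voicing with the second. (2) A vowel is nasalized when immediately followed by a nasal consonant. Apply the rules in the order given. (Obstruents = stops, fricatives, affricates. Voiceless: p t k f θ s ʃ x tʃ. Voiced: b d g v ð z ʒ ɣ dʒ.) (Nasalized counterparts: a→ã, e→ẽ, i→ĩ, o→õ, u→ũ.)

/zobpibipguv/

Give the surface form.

Rule 1: /b/ before /p/ (voiceless) → [p]
Rule 1: /p/ before /g/ (voiced) → [b]
After rule 1: zoppibibguv
Rule 2: no segment meets the rule's conditions; no change.

[zoppibibguv]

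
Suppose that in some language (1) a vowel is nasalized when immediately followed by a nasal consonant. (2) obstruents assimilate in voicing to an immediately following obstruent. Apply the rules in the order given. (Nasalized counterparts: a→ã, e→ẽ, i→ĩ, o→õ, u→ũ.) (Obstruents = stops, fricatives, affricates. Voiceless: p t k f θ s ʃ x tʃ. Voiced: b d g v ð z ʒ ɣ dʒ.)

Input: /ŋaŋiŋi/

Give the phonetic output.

[ŋãŋĩŋi]

Rule 1: /a/ before nasal /ŋ/ → [ã]
Rule 1: /i/ before nasal /ŋ/ → [ĩ]
After rule 1: ŋãŋĩŋi
Rule 2: no segment meets the rule's conditions; no change.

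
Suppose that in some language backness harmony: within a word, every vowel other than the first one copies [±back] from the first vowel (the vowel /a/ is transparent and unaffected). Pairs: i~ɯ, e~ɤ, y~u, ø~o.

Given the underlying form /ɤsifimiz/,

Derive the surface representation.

[ɤsɯfɯmɯz]

/i/ harmonizes with /ɤ/ ([+back]) → [ɯ]
/i/ harmonizes with /ɤ/ ([+back]) → [ɯ]
/i/ harmonizes with /ɤ/ ([+back]) → [ɯ]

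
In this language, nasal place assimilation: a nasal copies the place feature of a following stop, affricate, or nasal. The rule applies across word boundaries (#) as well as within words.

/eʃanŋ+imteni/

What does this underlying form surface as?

/n/ before /ŋ/ (velar) → [ŋ]
/m/ before /t/ (alveolar) → [n]

[eʃaŋŋ+inteni]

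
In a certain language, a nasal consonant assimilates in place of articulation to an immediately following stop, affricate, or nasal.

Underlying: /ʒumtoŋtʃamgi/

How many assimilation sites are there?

3

/m/ before /t/ (alveolar) → [n]
/ŋ/ before /tʃ/ (palatal) → [ɲ]
/m/ before /g/ (velar) → [ŋ]
3 segments change.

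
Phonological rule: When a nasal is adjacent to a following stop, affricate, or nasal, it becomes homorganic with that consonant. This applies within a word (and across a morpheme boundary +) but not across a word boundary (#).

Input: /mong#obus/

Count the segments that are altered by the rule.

1

/n/ before /g/ (velar) → [ŋ]
1 segment changes.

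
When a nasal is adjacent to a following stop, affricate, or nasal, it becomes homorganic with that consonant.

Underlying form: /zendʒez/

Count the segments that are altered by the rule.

1

/n/ before /dʒ/ (palatal) → [ɲ]
1 segment changes.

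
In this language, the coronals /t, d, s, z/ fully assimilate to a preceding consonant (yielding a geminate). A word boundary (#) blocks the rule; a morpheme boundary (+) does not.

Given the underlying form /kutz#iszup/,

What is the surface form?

/z/ after /t/ → [t] (total assimilation)
/z/ after /s/ → [s] (total assimilation)

[kutt#issup]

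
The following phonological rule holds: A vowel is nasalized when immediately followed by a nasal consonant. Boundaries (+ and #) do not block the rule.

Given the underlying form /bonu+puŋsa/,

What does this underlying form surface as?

[bõnu+pũŋsa]

/o/ before nasal /n/ → [õ]
/u/ before nasal /ŋ/ → [ũ]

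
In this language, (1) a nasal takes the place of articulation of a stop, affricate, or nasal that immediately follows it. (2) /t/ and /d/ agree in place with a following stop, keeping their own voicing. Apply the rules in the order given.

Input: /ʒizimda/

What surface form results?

Rule 1: /m/ before /d/ (alveolar) → [n]
After rule 1: ʒizinda
Rule 2: no segment meets the rule's conditions; no change.

[ʒizinda]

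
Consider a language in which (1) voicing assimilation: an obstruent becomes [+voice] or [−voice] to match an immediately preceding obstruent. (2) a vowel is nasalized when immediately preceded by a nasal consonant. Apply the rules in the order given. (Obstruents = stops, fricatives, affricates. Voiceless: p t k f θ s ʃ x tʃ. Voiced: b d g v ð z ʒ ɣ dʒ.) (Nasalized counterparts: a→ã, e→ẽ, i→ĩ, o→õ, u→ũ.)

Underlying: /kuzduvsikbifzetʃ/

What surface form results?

[kuzduvzikpifsetʃ]

Rule 1: /s/ after /v/ (voiced) → [z]
Rule 1: /b/ after /k/ (voiceless) → [p]
Rule 1: /z/ after /f/ (voiceless) → [s]
After rule 1: kuzduvzikpifsetʃ
Rule 2: no segment meets the rule's conditions; no change.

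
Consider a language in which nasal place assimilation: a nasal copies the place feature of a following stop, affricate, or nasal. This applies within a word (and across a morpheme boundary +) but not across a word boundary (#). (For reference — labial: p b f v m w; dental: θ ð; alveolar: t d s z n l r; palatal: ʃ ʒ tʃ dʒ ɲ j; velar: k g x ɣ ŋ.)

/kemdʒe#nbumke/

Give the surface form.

[keɲdʒe#mbuŋke]

/m/ before /dʒ/ (palatal) → [ɲ]
/n/ before /b/ (labial) → [m]
/m/ before /k/ (velar) → [ŋ]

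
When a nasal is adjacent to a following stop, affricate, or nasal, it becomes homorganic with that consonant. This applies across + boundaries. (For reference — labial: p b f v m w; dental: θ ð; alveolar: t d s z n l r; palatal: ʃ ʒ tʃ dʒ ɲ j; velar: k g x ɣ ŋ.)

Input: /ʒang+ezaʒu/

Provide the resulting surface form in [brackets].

/n/ before /g/ (velar) → [ŋ]

[ʒaŋg+ezaʒu]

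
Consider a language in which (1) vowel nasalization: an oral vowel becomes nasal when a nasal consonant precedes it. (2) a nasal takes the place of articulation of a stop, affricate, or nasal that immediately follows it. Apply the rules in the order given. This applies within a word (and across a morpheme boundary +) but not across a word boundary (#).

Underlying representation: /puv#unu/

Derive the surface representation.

[puv#unũ]

Rule 1: /u/ after nasal /n/ → [ũ]
After rule 1: puv#unũ
Rule 2: no segment meets the rule's conditions; no change.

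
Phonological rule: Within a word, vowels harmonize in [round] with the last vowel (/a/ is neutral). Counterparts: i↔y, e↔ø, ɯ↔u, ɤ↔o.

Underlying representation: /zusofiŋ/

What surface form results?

[zɯsɤfiŋ]

/u/ harmonizes with /i/ ([-round]) → [ɯ]
/o/ harmonizes with /i/ ([-round]) → [ɤ]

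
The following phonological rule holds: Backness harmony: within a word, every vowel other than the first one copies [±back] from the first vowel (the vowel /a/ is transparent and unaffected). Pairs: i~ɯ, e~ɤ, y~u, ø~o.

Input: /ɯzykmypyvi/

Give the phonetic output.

[ɯzukmupuvɯ]

/y/ harmonizes with /ɯ/ ([+back]) → [u]
/y/ harmonizes with /ɯ/ ([+back]) → [u]
/y/ harmonizes with /ɯ/ ([+back]) → [u]
/i/ harmonizes with /ɯ/ ([+back]) → [ɯ]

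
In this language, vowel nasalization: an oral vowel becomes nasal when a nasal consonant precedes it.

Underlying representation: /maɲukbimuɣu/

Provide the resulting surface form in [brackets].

[mãɲũkbimũɣu]

/a/ after nasal /m/ → [ã]
/u/ after nasal /ɲ/ → [ũ]
/u/ after nasal /m/ → [ũ]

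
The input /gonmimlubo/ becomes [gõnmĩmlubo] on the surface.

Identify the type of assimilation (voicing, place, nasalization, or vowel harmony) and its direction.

/o/→[õ] /i/→[ĩ].
Each target copies a feature from the following segment, so the direction is regressive.

nasalization, regressive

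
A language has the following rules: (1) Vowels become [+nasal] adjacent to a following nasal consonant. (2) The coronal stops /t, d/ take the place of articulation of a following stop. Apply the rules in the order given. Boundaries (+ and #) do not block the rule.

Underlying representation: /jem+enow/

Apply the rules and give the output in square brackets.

[jẽm+ẽnow]

Rule 1: /e/ before nasal /m/ → [ẽ]
Rule 1: /e/ before nasal /n/ → [ẽ]
After rule 1: jẽm+ẽnow
Rule 2: no segment meets the rule's conditions; no change.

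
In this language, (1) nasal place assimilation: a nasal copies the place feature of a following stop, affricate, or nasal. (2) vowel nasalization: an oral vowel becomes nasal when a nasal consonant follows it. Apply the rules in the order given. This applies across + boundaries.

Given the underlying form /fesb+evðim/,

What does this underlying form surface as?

[fesb+evðĩm]

Rule 1: no segment meets the rule's conditions; no change.
After rule 1: fesb+evðim
Rule 2: /i/ before nasal /m/ → [ĩ]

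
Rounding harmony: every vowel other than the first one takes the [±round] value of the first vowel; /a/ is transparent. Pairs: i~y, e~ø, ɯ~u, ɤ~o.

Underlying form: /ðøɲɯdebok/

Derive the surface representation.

/ɯ/ harmonizes with /ø/ ([+round]) → [u]
/e/ harmonizes with /ø/ ([+round]) → [ø]

[ðøɲudøbok]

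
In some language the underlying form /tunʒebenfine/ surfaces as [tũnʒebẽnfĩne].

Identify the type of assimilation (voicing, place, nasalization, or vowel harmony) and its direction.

/u/→[ũ] /e/→[ẽ] /i/→[ĩ].
Each target copies a feature from the following segment, so the direction is regressive.

nasalization, regressive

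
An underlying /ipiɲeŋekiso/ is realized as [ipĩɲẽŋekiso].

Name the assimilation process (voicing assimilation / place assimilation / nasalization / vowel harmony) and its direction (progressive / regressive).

/i/→[ĩ] /e/→[ẽ].
Each target copies a feature from the following segment, so the direction is regressive.

nasalization, regressive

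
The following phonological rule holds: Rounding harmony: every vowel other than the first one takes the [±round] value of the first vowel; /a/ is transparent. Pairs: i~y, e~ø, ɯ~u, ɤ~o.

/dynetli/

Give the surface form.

/e/ harmonizes with /y/ ([+round]) → [ø]
/i/ harmonizes with /y/ ([+round]) → [y]

[dynøtly]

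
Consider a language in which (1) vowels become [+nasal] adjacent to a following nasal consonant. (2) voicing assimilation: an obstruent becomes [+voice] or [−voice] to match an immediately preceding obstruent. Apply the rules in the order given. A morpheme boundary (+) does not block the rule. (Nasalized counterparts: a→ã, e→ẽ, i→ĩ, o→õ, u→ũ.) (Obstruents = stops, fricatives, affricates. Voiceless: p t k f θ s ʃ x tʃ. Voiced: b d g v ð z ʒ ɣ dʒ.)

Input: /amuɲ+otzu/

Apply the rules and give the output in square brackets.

[ãmũɲ+otsu]

Rule 1: /a/ before nasal /m/ → [ã]
Rule 1: /u/ before nasal /ɲ/ → [ũ]
After rule 1: ãmũɲ+otzu
Rule 2: /z/ after /t/ (voiceless) → [s]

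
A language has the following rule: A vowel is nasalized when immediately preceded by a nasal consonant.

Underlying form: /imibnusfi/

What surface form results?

/i/ after nasal /m/ → [ĩ]
/u/ after nasal /n/ → [ũ]

[imĩbnũsfi]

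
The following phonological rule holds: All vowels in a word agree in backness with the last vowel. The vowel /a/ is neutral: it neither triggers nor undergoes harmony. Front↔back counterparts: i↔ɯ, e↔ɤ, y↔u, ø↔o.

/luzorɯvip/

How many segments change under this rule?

3

/u/ harmonizes with /i/ ([-back]) → [y]
/o/ harmonizes with /i/ ([-back]) → [ø]
/ɯ/ harmonizes with /i/ ([-back]) → [i]
3 segments change.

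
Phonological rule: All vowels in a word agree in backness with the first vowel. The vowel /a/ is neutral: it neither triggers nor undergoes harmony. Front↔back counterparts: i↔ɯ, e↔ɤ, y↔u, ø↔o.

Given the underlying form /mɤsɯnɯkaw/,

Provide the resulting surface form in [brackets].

no segment meets the rule's conditions; no change.

[mɤsɯnɯkaw]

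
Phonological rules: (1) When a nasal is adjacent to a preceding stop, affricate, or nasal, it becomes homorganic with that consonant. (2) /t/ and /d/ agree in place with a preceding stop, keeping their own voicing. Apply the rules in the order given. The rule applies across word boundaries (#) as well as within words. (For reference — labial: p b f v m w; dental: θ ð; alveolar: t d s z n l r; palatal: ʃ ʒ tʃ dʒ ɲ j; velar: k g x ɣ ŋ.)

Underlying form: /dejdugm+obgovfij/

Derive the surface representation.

[dejdugŋ+obgovfij]

Rule 1: /m/ after /g/ (velar) → [ŋ]
After rule 1: dejdugŋ+obgovfij
Rule 2: no segment meets the rule's conditions; no change.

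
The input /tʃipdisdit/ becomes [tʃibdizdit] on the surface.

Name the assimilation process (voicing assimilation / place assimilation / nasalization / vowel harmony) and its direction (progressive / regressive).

voicing assimilation, regressive

/p/→[b] /s/→[z].
Each target copies a feature from the following segment, so the direction is regressive.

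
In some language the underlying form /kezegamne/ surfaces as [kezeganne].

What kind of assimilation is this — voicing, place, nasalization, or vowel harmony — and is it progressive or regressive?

place assimilation, regressive

/m/→[n].
Each target copies a feature from the following segment, so the direction is regressive.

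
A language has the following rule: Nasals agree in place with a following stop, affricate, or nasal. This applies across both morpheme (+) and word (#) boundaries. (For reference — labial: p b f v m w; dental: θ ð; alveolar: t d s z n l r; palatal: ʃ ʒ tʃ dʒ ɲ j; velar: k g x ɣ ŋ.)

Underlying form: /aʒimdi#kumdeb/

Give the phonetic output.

/m/ before /d/ (alveolar) → [n]
/m/ before /d/ (alveolar) → [n]

[aʒindi#kundeb]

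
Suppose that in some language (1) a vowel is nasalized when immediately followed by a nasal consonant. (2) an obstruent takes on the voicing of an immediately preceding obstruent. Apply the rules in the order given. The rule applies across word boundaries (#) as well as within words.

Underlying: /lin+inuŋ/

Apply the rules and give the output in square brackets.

Rule 1: /i/ before nasal /n/ → [ĩ]
Rule 1: /i/ before nasal /n/ → [ĩ]
Rule 1: /u/ before nasal /ŋ/ → [ũ]
After rule 1: lĩn+ĩnũŋ
Rule 2: no segment meets the rule's conditions; no change.

[lĩn+ĩnũŋ]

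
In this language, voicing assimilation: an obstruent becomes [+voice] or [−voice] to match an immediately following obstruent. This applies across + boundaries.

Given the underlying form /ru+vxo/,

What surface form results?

/v/ before /x/ (voiceless) → [f]

[ru+fxo]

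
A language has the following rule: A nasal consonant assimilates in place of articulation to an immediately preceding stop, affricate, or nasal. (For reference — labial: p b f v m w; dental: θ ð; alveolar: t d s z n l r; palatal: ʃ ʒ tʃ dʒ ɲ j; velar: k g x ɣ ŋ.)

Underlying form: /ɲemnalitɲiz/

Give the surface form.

[ɲemmalitniz]

/n/ after /m/ (labial) → [m]
/ɲ/ after /t/ (alveolar) → [n]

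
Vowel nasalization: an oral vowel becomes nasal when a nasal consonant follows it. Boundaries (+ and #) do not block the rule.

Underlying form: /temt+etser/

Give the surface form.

/e/ before nasal /m/ → [ẽ]

[tẽmt+etser]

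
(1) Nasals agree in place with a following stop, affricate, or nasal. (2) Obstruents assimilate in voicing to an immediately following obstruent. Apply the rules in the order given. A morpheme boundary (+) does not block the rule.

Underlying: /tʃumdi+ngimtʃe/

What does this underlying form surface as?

Rule 1: /m/ before /d/ (alveolar) → [n]
Rule 1: /n/ before /g/ (velar) → [ŋ]
Rule 1: /m/ before /tʃ/ (palatal) → [ɲ]
After rule 1: tʃundi+ŋgiɲtʃe
Rule 2: no segment meets the rule's conditions; no change.

[tʃundi+ŋgiɲtʃe]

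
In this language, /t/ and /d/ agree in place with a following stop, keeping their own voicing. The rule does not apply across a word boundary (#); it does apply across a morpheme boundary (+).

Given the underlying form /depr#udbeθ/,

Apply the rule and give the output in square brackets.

/d/ before /b/ (labial) → [b]

[depr#ubbeθ]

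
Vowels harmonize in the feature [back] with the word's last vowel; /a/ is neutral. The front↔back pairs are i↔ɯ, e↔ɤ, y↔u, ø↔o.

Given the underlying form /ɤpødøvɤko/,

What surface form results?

/ø/ harmonizes with /o/ ([+back]) → [o]
/ø/ harmonizes with /o/ ([+back]) → [o]

[ɤpodovɤko]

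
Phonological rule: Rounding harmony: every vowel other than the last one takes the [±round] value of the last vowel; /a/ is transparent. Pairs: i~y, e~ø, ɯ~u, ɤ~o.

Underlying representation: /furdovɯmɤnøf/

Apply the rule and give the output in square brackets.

/ɯ/ harmonizes with /ø/ ([+round]) → [u]
/ɤ/ harmonizes with /ø/ ([+round]) → [o]

[furdovumonøf]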